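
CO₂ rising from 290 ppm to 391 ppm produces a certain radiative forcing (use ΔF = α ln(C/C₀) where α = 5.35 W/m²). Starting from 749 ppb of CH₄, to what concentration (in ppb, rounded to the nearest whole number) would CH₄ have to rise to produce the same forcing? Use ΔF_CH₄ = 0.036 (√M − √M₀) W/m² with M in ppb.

CO₂ forcing: 5.35 × ln(391/290) = 5.35 × 0.298827 = 1.59872 W/m².
Set 0.036(√M − √749) = 1.59872: √M = 1.59872/0.036 + √749 = 44.4089 + 27.3679 = 71.7768.
M = (71.7768)² = 5151.91 ppb.

M ≈ 5152 ppb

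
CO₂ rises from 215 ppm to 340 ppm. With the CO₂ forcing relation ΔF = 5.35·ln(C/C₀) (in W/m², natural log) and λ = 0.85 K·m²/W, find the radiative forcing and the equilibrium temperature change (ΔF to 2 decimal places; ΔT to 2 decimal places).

CO₂: 5.35 × ln(340/215) = 5.35 × ln(1.58140) = 5.35 × 0.45831 = 2.4520 W/m².
ΔT = λ ΔF = 0.85 × 2.45 = 2.0825 K.

ΔF = 2.45 W/m²; ΔT = 2.08 K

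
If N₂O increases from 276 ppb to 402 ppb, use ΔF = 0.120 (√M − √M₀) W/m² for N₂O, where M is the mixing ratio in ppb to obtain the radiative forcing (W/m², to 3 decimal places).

ΔF = 0.412 W/m²

N₂O: 0.120 × (√402 − √276) = 0.120 × (20.0499 − 16.6132) = 0.120 × 3.4367 = 0.4124 W/m².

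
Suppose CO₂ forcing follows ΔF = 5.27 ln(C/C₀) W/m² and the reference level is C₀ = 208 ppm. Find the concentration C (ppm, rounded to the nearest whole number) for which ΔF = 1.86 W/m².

Set 5.27 ln(C/208) = 1.86, so ln(C/208) = 1.86/5.27 = 0.35294.
Then C/208 = e^0.35294 = 1.42325, giving C = 208 × 1.42325 = 296.04 ppm.

C ≈ 296 ppm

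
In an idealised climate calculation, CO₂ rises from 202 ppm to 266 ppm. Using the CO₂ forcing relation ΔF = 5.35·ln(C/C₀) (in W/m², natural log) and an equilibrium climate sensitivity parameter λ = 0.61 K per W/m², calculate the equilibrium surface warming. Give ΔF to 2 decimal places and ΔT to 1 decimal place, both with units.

ΔF = 1.47 W/m²; ΔT = 0.9 K

CO₂: 5.35 × ln(266/202) = 5.35 × ln(1.31683) = 5.35 × 0.27523 = 1.4725 W/m².
ΔT = λ ΔF = 0.61 × 1.47 = 0.8967 K.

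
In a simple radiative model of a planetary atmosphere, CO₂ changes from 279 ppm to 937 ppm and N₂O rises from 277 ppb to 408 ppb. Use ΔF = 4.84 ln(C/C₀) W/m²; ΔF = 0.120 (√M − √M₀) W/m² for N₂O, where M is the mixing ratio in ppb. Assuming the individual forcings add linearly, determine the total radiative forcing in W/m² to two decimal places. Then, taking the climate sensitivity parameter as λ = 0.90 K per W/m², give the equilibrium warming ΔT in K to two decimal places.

CO₂: 4.84 × ln(937/279) = 4.84 × ln(3.35842) = 4.84 × 1.21147 = 5.8635 W/m².
N₂O: 0.120 × (√408 − √277) = 0.120 × (20.1990 − 16.6433) = 0.120 × 3.5557 = 0.4267 W/m².
Total ΔF = 5.8635 + 0.4267 = 6.2902 W/m².
ΔT = λ ΔF = 0.90 × 6.29 = 5.6610 K.

ΔF = 6.29 W/m²; ΔT = 5.66 K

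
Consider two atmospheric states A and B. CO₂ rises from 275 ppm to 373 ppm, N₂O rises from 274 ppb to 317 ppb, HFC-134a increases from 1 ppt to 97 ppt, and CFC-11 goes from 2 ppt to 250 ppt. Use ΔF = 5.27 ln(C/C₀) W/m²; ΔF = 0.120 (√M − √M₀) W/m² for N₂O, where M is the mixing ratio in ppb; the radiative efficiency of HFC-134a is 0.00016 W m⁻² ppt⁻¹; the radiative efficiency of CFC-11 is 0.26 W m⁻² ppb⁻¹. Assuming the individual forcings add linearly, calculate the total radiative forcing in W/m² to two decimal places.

CO₂: 5.27 × ln(373/275) = 5.27 × ln(1.35636) = 5.27 × 0.30480 = 1.6063 W/m².
N₂O: 0.120 × (√317 − √274) = 0.120 × (17.8045 − 16.5529) = 0.120 × 1.2516 = 0.1502 W/m².
HFC-134a: ΔF = 0.00016 × (97 − 1) = 0.00016 × 96 = 0.0154 W/m².
CFC-11: Δ = 250 − 2 = 248 ppt = 0.248 ppb; ΔF = 0.26 × 0.248 = 0.0645 W/m².
Total ΔF = 1.6063 + 0.1502 + 0.0154 + 0.0645 = 1.8364 W/m².

ΔF = 1.84 W/m²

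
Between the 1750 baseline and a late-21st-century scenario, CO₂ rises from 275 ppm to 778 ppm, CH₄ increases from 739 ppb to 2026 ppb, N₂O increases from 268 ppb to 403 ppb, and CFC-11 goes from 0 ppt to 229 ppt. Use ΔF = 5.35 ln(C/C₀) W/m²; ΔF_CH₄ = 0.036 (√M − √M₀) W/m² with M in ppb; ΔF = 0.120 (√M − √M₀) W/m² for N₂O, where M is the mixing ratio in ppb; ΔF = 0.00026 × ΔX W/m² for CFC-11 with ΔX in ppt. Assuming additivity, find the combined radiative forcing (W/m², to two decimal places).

CO₂: 5.35 × ln(778/275) = 5.35 × ln(2.82909) = 5.35 × 1.03996 = 5.5638 W/m².
CH₄: 0.036 × (√2026 − √739) = 0.036 × (45.0111 − 27.1846) = 0.036 × 17.8265 = 0.6418 W/m².
N₂O: 0.120 × (√403 − √268) = 0.120 × (20.0749 − 16.3707) = 0.120 × 3.7042 = 0.4445 W/m².
CFC-11: ΔF = 0.00026 × (229 − 0) = 0.00026 × 229 = 0.0595 W/m².
Total ΔF = 5.5638 + 0.6418 + 0.4445 + 0.0595 = 6.7096 W/m².

ΔF = 6.71 W/m²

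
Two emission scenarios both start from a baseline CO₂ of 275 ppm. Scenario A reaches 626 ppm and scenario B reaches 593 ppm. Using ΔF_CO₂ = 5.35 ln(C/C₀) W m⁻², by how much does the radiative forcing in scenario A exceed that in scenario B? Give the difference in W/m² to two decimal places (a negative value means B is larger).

ΔF_A = 5.35 ln(626/275) = 5.35 × 0.82258 = 4.4008 W/m².
ΔF_B = 5.35 ln(593/275) = 5.35 × 0.76842 = 4.1110 W/m².
Difference: 4.4008 − 4.1110 = 0.2898 W/m².

ΔF_A − ΔF_B = 0.29 W/m²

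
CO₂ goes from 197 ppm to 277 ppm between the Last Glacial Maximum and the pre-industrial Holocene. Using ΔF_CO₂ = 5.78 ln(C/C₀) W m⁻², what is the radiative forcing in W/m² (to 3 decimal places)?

ΔF = 1.970 W/m²

CO₂: 5.78 × ln(277/197) = 5.78 × ln(1.40609) = 5.78 × 0.34081 = 1.9699 W/m².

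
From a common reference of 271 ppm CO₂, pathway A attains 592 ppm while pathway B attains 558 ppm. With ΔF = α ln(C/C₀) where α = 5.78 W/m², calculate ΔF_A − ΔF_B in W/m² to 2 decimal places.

ΔF_A − ΔF_B = 0.34 W/m²

ΔF_A = 5.78 ln(592/271) = 5.78 × 0.78139 = 4.5164 W/m².
ΔF_B = 5.78 ln(558/271) = 5.78 × 0.72224 = 4.1745 W/m².
Difference: 4.5164 − 4.1745 = 0.3419 W/m².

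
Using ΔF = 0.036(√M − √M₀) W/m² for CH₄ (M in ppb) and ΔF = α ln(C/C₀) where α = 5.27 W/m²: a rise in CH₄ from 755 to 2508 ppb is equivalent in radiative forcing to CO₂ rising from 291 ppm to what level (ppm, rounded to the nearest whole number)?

C ≈ 340 ppm

CH₄ forcing: 0.036 × (√2508 − √755) = 0.036 × (50.0799 − 27.4773) = 0.036 × 22.6026 = 0.81369 W/m².
Set 5.27 ln(C/291) = 0.81369: ln(C/291) = 0.81369/5.27 = 0.15440, so C = 291 × e^0.15440 = 291 × 1.16696 = 339.59 ppm.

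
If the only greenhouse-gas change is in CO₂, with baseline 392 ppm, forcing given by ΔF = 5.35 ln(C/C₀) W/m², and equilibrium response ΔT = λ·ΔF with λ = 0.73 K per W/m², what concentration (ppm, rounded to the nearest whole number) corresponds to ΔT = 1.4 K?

C ≈ 561 ppm

Required forcing: ΔF = ΔT/λ = 1.4/0.73 = 1.9178 W/m².
Then ln(C/392) = ΔF/5.35 = 1.9178/5.35 = 0.35847.
So C = 392 × e^0.35847 = 392 × 1.43114 = 561.01 ppm.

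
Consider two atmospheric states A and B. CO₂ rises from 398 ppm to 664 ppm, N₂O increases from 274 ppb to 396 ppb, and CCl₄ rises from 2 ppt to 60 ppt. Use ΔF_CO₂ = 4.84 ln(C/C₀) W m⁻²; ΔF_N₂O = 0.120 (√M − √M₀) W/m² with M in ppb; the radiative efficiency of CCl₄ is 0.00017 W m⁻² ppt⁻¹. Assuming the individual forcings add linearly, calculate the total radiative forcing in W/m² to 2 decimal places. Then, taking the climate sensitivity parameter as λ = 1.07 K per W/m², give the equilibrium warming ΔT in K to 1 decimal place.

CO₂: 4.84 × ln(664/398) = 4.84 × ln(1.66834) = 4.84 × 0.51183 = 2.4773 W/m².
N₂O: 0.120 × (√396 − √274) = 0.120 × (19.8997 − 16.5529) = 0.120 × 3.3468 = 0.4016 W/m².
CCl₄: ΔF = 0.00017 × (60 − 2) = 0.00017 × 58 = 0.0099 W/m².
Total ΔF = 2.4773 + 0.4016 + 0.0099 = 2.8888 W/m².
ΔT = λ ΔF = 1.07 × 2.89 = 3.0923 K.

ΔF = 2.89 W/m²; ΔT = 3.1 K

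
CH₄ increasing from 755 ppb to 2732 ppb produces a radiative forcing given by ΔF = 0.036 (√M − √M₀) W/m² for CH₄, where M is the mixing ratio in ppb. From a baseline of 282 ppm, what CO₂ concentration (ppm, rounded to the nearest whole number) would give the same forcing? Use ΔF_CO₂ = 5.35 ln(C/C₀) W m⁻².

C ≈ 333 ppm

CH₄ forcing: 0.036 × (√2732 − √755) = 0.036 × (52.2685 − 27.4773) = 0.036 × 24.7912 = 0.89248 W/m².
Set 5.35 ln(C/282) = 0.89248: ln(C/282) = 0.89248/5.35 = 0.16682, so C = 282 × e^0.16682 = 282 × 1.18154 = 333.19 ppm.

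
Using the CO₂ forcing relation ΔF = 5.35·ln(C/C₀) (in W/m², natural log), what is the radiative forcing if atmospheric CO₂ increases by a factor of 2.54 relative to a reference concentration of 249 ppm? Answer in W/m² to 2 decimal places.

ΔF = 4.99 W/m²

Because the forcing depends only on the ratio C/C₀, the initial concentration does not enter.
ΔF = 5.35 × ln(2.54) = 5.35 × 0.93216 = 4.9871 W/m².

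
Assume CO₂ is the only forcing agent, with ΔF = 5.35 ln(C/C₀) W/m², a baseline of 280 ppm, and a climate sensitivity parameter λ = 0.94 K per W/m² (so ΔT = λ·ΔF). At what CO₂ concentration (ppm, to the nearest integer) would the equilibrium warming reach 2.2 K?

Required forcing: ΔF = ΔT/λ = 2.2/0.94 = 2.3404 W/m².
Then ln(C/280) = ΔF/5.35 = 2.3404/5.35 = 0.43746.
So C = 280 × e^0.43746 = 280 × 1.54877 = 433.66 ppm.

C ≈ 434 ppm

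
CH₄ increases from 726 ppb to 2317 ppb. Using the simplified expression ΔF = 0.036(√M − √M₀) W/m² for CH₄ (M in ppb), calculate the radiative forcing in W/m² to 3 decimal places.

ΔF = 0.763 W/m²

CH₄: 0.036 × (√2317 − √726) = 0.036 × (48.1352 − 26.9444) = 0.036 × 21.1908 = 0.7629 W/m².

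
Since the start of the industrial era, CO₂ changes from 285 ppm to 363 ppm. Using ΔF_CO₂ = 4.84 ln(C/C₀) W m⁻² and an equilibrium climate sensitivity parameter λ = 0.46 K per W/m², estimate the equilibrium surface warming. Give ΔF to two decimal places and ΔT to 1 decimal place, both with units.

CO₂: 4.84 × ln(363/285) = 4.84 × ln(1.27368) = 4.84 × 0.24191 = 1.1708 W/m².
ΔT = λ ΔF = 0.46 × 1.17 = 0.5382 K.

ΔF = 1.17 W/m²; ΔT = 0.5 K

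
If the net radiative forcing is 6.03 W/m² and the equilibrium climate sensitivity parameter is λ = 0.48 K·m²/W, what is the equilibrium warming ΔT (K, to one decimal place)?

ΔT = 2.9 K

ΔT = λ ΔF = 0.48 × 6.03 = 2.8944 K.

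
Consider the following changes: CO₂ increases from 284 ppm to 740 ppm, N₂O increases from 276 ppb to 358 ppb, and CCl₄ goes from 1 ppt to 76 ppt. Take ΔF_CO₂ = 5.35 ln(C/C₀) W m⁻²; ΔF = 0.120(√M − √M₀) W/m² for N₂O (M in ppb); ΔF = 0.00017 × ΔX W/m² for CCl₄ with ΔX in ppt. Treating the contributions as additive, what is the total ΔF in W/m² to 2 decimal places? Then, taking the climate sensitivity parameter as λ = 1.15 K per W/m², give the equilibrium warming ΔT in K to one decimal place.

ΔF = 5.41 W/m²; ΔT = 6.2 K

CO₂: 5.35 × ln(740/284) = 5.35 × ln(2.60563) = 5.35 × 0.95767 = 5.1235 W/m².
N₂O: 0.120 × (√358 − √276) = 0.120 × (18.9209 − 16.6132) = 0.120 × 2.3077 = 0.2769 W/m².
CCl₄: ΔF = 0.00017 × (76 − 1) = 0.00017 × 75 = 0.0128 W/m².
Total ΔF = 5.1235 + 0.2769 + 0.0128 = 5.4132 W/m².
ΔT = λ ΔF = 1.15 × 5.41 = 6.2215 K.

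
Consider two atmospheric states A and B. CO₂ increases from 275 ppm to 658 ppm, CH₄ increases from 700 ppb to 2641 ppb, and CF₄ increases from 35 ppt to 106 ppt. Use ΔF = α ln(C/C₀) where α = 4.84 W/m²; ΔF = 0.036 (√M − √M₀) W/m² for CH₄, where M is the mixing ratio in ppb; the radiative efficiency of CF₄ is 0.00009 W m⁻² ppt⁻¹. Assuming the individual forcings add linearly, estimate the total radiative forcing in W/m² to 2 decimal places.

ΔF = 5.13 W/m²

CO₂: 4.84 × ln(658/275) = 4.84 × ln(2.39273) = 4.84 × 0.87243 = 4.2226 W/m².
CH₄: 0.036 × (√2641 − √700) = 0.036 × (51.3907 − 26.4575) = 0.036 × 24.9332 = 0.8976 W/m².
CF₄: ΔF = 0.00009 × (106 − 35) = 0.00009 × 71 = 0.0064 W/m².
Total ΔF = 4.2226 + 0.8976 + 0.0064 = 5.1266 W/m².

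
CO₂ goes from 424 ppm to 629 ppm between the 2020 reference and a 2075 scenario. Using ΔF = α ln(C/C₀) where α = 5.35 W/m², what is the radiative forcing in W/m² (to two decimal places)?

ΔF = 2.11 W/m²

CO₂ absorption bands are partially saturated, so forcing scales with the logarithm of the concentration ratio.
CO₂: 5.35 × ln(629/424) = 5.35 × ln(1.48349) = 5.35 × 0.39440 = 2.1100 W/m².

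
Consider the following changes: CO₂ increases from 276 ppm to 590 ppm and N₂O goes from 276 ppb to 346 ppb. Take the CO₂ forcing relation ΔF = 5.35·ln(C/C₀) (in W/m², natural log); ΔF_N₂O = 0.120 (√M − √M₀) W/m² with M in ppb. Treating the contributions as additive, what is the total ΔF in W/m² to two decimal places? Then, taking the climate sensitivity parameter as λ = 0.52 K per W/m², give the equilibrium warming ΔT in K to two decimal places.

CO₂: 5.35 × ln(590/276) = 5.35 × ln(2.13768) = 5.35 × 0.75972 = 4.0645 W/m².
N₂O: 0.120 × (√346 − √276) = 0.120 × (18.6011 − 16.6132) = 0.120 × 1.9879 = 0.2385 W/m².
Total ΔF = 4.0645 + 0.2385 = 4.3030 W/m².
ΔT = λ ΔF = 0.52 × 4.30 = 2.2360 K.

ΔF = 4.30 W/m²; ΔT = 2.24 K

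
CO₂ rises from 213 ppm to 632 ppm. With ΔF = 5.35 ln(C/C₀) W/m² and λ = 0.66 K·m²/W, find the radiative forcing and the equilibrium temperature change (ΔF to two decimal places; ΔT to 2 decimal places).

ΔF = 5.82 W/m²; ΔT = 3.84 K

CO₂: 5.35 × ln(632/213) = 5.35 × ln(2.96714) = 5.35 × 1.08760 = 5.8187 W/m².
ΔT = λ ΔF = 0.66 × 5.82 = 3.8412 K.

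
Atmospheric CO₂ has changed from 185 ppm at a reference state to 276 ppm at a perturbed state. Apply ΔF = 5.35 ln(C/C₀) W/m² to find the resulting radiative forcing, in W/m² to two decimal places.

CO₂: 5.35 × ln(276/185) = 5.35 × ln(1.49189) = 5.35 × 0.40004 = 2.1402 W/m².

ΔF = 2.14 W/m²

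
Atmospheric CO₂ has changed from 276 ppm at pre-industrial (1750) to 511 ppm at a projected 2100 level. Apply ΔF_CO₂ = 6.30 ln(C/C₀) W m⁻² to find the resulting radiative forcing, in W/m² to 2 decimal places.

ΔF = 3.88 W/m²

CO₂ absorption bands are partially saturated, so forcing scales with the logarithm of the concentration ratio.
CO₂: 6.30 × ln(511/276) = 6.30 × ln(1.85145) = 6.30 × 0.61597 = 3.8806 W/m².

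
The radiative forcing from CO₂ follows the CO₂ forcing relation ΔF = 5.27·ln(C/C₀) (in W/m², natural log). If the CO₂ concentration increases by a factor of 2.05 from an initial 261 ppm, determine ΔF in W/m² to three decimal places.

ΔF = 3.783 W/m²

ΔF = 5.27 × ln(2.05) = 5.27 × 0.71784 = 3.7830 W/m².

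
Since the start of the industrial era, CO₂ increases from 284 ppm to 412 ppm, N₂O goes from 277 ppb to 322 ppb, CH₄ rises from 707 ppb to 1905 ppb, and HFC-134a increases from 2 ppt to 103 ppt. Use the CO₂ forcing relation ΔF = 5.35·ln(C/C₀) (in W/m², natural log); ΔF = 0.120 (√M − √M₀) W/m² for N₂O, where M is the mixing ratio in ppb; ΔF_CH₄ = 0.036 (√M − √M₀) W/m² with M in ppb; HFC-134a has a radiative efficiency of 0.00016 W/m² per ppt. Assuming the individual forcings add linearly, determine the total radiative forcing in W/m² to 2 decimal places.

CO₂: 5.35 × ln(412/284) = 5.35 × ln(1.45070) = 5.35 × 0.37205 = 1.9905 W/m².
N₂O: 0.120 × (√322 − √277) = 0.120 × (17.9444 − 16.6433) = 0.120 × 1.3011 = 0.1561 W/m².
CH₄: 0.036 × (√1905 − √707) = 0.036 × (43.6463 − 26.5895) = 0.036 × 17.0568 = 0.6140 W/m².
HFC-134a: ΔF = 0.00016 × (103 − 2) = 0.00016 × 101 = 0.0162 W/m².
Total ΔF = 1.9905 + 0.1561 + 0.6140 + 0.0162 = 2.7768 W/m².

ΔF = 2.78 W/m²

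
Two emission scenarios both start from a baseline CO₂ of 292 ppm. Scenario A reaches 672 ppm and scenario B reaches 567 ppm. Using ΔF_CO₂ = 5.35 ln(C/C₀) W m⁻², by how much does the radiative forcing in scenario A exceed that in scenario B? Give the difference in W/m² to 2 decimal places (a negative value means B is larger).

ΔF_A = 5.35 ln(672/292) = 5.35 × 0.83350 = 4.4592 W/m².
ΔF_B = 5.35 ln(567/292) = 5.35 × 0.66361 = 3.5503 W/m².
Difference: 4.4592 − 3.5503 = 0.9089 W/m².

ΔF_A − ΔF_B = 0.91 W/m²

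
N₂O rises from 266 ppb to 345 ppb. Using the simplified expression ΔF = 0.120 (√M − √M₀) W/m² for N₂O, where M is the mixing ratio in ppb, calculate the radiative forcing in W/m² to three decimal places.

ΔF = 0.272 W/m²

N₂O: 0.120 × (√345 − √266) = 0.120 × (18.5742 − 16.3095) = 0.120 × 2.2647 = 0.2718 W/m².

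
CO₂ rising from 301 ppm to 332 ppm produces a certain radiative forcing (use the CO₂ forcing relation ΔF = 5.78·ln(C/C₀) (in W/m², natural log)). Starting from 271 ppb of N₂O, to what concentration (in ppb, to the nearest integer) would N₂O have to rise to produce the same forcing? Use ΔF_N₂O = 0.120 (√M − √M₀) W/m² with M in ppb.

CO₂ forcing: 5.78 × ln(332/301) = 5.78 × 0.098025 = 0.56658 W/m².
Set 0.120(√M − √271) = 0.56658: √M = 0.56658/0.120 + √271 = 4.7215 + 16.4621 = 21.1836.
M = (21.1836)² = 448.74 ppb.

M ≈ 449 ppb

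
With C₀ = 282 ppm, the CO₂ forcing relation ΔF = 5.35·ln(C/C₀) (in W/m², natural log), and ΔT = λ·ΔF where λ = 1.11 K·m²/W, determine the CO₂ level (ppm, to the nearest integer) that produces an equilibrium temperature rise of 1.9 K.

Required forcing: ΔF = ΔT/λ = 1.9/1.11 = 1.7117 W/m².
Then ln(C/282) = ΔF/5.35 = 1.7117/5.35 = 0.31994.
So C = 282 × e^0.31994 = 282 × 1.37705 = 388.33 ppm.

C ≈ 388 ppm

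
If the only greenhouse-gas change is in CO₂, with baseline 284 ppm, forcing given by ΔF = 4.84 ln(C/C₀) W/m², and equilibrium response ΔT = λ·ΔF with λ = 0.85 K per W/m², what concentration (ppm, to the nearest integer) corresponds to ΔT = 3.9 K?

Required forcing: ΔF = ΔT/λ = 3.9/0.85 = 4.5882 W/m².
Then ln(C/284) = ΔF/4.84 = 4.5882/4.84 = 0.94798.
So C = 284 × e^0.94798 = 284 × 2.58049 = 732.86 ppm.

C ≈ 733 ppm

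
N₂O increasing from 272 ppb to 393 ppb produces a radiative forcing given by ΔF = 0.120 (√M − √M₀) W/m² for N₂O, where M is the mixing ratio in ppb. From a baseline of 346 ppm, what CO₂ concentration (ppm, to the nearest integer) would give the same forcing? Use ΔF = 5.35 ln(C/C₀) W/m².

C ≈ 373 ppm

N₂O forcing: 0.120 × (√393 − √272) = 0.120 × (19.8242 − 16.4924) = 0.120 × 3.3318 = 0.39982 W/m².
Set 5.35 ln(C/346) = 0.39982: ln(C/346) = 0.39982/5.35 = 0.07473, so C = 346 × e^0.07473 = 346 × 1.07759 = 372.85 ppm.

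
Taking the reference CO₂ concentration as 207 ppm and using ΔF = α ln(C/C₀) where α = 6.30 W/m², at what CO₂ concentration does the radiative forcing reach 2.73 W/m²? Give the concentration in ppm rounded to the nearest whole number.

C ≈ 319 ppm

Set 6.30 ln(C/207) = 2.73, so ln(C/207) = 2.73/6.30 = 0.43333.
Then C/207 = e^0.43333 = 1.54239, giving C = 207 × 1.54239 = 319.27 ppm.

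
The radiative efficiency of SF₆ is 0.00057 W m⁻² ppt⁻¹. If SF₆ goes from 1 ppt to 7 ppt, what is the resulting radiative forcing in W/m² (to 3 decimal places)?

SF₆: ΔF = 0.00057 × (7 − 1) = 0.00057 × 6 = 0.0034 W/m².

ΔF = 0.003 W/m²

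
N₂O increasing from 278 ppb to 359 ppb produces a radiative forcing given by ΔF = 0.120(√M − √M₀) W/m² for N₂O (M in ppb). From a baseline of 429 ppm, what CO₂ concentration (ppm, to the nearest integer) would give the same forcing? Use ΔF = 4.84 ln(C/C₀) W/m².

C ≈ 454 ppm

N₂O forcing: 0.120 × (√359 − √278) = 0.120 × (18.9473 − 16.6733) = 0.120 × 2.2740 = 0.27288 W/m².
Set 4.84 ln(C/429) = 0.27288: ln(C/429) = 0.27288/4.84 = 0.05638, so C = 429 × e^0.05638 = 429 × 1.05800 = 453.88 ppm.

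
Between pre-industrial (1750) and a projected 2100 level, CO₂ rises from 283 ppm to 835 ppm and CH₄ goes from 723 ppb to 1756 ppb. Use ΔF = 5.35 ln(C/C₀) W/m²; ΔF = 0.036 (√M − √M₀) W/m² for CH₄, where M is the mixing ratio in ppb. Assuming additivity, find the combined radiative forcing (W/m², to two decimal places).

CO₂: 5.35 × ln(835/283) = 5.35 × ln(2.95053) = 5.35 × 1.08198 = 5.7886 W/m².
CH₄: 0.036 × (√1756 − √723) = 0.036 × (41.9047 − 26.8887) = 0.036 × 15.0160 = 0.5406 W/m².
Total ΔF = 5.7886 + 0.5406 = 6.3292 W/m².

ΔF = 6.33 W/m²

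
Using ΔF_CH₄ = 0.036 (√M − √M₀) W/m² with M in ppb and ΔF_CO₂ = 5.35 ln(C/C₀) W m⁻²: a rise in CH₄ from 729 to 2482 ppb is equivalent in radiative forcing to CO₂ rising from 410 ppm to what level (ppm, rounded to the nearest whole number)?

CH₄ forcing: 0.036 × (√2482 − √729) = 0.036 × (49.8197 − 27.0000) = 0.036 × 22.8197 = 0.82151 W/m².
Set 5.35 ln(C/410) = 0.82151: ln(C/410) = 0.82151/5.35 = 0.15355, so C = 410 × e^0.15355 = 410 × 1.16597 = 478.05 ppm.

C ≈ 478 ppm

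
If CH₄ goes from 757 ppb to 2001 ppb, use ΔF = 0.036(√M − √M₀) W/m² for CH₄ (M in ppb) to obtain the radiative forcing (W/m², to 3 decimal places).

ΔF = 0.620 W/m²

CH₄: 0.036 × (√2001 − √757) = 0.036 × (44.7325 − 27.5136) = 0.036 × 17.2189 = 0.6199 W/m².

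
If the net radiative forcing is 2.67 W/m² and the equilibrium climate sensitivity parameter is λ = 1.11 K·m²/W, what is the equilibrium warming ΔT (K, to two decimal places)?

ΔT = λ ΔF = 1.11 × 2.67 = 2.9637 K.

ΔT = 2.96 K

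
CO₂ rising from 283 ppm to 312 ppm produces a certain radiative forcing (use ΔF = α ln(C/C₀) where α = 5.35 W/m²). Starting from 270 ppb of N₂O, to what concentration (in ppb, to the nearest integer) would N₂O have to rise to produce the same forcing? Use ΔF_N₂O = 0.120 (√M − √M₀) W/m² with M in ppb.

CO₂ forcing: 5.35 × ln(312/283) = 5.35 × 0.097556 = 0.52192 W/m².
Set 0.120(√M − √270) = 0.52192: √M = 0.52192/0.120 + √270 = 4.3493 + 16.4317 = 20.7810.
M = (20.7810)² = 431.85 ppb.

M ≈ 432 ppb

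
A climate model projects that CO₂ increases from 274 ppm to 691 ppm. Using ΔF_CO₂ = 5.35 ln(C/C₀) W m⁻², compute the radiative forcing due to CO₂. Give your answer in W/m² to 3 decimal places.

CO₂: 5.35 × ln(691/274) = 5.35 × ln(2.52190) = 5.35 × 0.92501 = 4.9488 W/m².

ΔF = 4.949 W/m²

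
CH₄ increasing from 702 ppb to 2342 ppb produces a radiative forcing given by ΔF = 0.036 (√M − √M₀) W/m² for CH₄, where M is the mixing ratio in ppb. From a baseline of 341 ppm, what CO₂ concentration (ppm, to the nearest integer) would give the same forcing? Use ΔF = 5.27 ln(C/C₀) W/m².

C ≈ 396 ppm

CH₄ forcing: 0.036 × (√2342 − √702) = 0.036 × (48.3942 − 26.4953) = 0.036 × 21.8989 = 0.78836 W/m².
Set 5.27 ln(C/341) = 0.78836: ln(C/341) = 0.78836/5.27 = 0.14959, so C = 341 × e^0.14959 = 341 × 1.16136 = 396.02 ppm.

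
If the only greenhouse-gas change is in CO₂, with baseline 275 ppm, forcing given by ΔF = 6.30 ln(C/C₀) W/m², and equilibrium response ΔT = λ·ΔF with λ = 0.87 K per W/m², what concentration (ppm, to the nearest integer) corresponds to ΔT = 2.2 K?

Required forcing: ΔF = ΔT/λ = 2.2/0.87 = 2.5287 W/m².
Then ln(C/275) = ΔF/6.30 = 2.5287/6.30 = 0.40138.
So C = 275 × e^0.40138 = 275 × 1.49388 = 410.82 ppm.

C ≈ 411 ppm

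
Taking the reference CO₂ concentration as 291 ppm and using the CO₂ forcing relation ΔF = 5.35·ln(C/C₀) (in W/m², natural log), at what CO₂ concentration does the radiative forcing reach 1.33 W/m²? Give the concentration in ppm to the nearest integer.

Set 5.35 ln(C/291) = 1.33, so ln(C/291) = 1.33/5.35 = 0.24860.
Then C/291 = e^0.24860 = 1.28223, giving C = 291 × 1.28223 = 373.13 ppm.

C ≈ 373 ppm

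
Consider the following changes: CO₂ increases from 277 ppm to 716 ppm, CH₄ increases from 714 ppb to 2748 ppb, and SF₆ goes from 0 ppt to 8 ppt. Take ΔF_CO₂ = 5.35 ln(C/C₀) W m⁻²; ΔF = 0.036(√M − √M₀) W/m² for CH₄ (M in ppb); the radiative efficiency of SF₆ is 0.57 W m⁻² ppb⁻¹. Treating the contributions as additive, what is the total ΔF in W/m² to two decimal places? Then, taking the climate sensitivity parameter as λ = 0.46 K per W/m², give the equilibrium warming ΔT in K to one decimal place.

ΔF = 6.01 W/m²; ΔT = 2.8 K

CO₂: 5.35 × ln(716/277) = 5.35 × ln(2.58484) = 5.35 × 0.94966 = 5.0807 W/m².
CH₄: 0.036 × (√2748 − √714) = 0.036 × (52.4214 − 26.7208) = 0.036 × 25.7006 = 0.9252 W/m².
SF₆: Δ = 8 − 0 = 8 ppt = 0.008 ppb; ΔF = 0.57 × 0.008 = 0.0046 W/m².
Total ΔF = 5.0807 + 0.9252 + 0.0046 = 6.0105 W/m².
ΔT = λ ΔF = 0.46 × 6.01 = 2.7646 K.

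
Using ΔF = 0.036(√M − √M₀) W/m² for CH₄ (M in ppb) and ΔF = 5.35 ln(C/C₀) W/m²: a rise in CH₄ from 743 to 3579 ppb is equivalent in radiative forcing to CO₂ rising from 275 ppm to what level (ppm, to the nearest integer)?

C ≈ 342 ppm

CH₄ forcing: 0.036 × (√3579 − √743) = 0.036 × (59.8247 − 27.2580) = 0.036 × 32.5667 = 1.17240 W/m².
Set 5.35 ln(C/275) = 1.17240: ln(C/275) = 1.17240/5.35 = 0.21914, so C = 275 × e^0.21914 = 275 × 1.24501 = 342.38 ppm.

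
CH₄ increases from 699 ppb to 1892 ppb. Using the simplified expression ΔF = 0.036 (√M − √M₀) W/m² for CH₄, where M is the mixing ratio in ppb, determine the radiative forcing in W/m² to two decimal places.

ΔF = 0.61 W/m²

CH₄: 0.036 × (√1892 − √699) = 0.036 × (43.4971 − 26.4386) = 0.036 × 17.0585 = 0.6141 W/m².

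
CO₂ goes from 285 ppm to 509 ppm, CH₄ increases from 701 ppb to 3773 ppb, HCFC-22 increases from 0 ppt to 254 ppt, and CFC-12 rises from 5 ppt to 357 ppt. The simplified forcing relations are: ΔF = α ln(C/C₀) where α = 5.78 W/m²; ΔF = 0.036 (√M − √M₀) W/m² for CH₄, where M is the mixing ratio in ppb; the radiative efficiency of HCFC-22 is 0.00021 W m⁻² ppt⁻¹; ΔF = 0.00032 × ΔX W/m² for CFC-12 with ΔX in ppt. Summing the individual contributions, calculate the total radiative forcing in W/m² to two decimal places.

ΔF = 4.78 W/m²

CO₂: 5.78 × ln(509/285) = 5.78 × ln(1.78596) = 5.78 × 0.57996 = 3.3522 W/m².
CH₄: 0.036 × (√3773 − √701) = 0.036 × (61.4248 − 26.4764) = 0.036 × 34.9484 = 1.2581 W/m².
HCFC-22: ΔF = 0.00021 × (254 − 0) = 0.00021 × 254 = 0.0533 W/m².
CFC-12: ΔF = 0.00032 × (357 − 5) = 0.00032 × 352 = 0.1126 W/m².
Total ΔF = 3.3522 + 1.2581 + 0.0533 + 0.1126 = 4.7762 W/m².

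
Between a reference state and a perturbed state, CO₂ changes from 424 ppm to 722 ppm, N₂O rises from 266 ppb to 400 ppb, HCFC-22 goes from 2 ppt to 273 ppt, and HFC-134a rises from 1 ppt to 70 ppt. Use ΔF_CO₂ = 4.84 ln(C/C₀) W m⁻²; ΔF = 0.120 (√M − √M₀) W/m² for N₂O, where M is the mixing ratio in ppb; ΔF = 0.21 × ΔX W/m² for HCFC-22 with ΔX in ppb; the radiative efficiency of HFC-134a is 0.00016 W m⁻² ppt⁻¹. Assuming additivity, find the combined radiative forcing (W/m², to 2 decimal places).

ΔF = 3.09 W/m²

CO₂: 4.84 × ln(722/424) = 4.84 × ln(1.70283) = 4.84 × 0.53229 = 2.5763 W/m².
N₂O: 0.120 × (√400 − √266) = 0.120 × (20.0000 − 16.3095) = 0.120 × 3.6905 = 0.4429 W/m².
HCFC-22: Δ = 273 − 2 = 271 ppt = 0.271 ppb; ΔF = 0.21 × 0.271 = 0.0569 W/m².
HFC-134a: ΔF = 0.00016 × (70 − 1) = 0.00016 × 69 = 0.0110 W/m².
Total ΔF = 2.5763 + 0.4429 + 0.0569 + 0.0110 = 3.0871 W/m².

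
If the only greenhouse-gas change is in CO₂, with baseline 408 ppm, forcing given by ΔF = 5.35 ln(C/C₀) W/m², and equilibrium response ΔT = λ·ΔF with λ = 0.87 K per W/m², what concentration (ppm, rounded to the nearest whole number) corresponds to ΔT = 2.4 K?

C ≈ 683 ppm

Required forcing: ΔF = ΔT/λ = 2.4/0.87 = 2.7586 W/m².
Then ln(C/408) = ΔF/5.35 = 2.7586/5.35 = 0.51563.
So C = 408 × e^0.51563 = 408 × 1.67469 = 683.27 ppm.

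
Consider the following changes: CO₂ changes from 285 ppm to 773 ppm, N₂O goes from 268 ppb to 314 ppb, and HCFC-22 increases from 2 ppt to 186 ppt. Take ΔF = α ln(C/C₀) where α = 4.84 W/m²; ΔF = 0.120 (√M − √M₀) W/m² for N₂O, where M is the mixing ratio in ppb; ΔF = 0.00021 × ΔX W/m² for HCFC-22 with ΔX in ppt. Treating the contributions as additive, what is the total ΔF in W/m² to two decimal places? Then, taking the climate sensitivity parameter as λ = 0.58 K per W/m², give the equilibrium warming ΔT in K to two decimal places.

ΔF = 5.03 W/m²; ΔT = 2.92 K

CO₂: 4.84 × ln(773/285) = 4.84 × ln(2.71228) = 4.84 × 0.99779 = 4.8293 W/m².
N₂O: 0.120 × (√314 − √268) = 0.120 × (17.7200 − 16.3707) = 0.120 × 1.3493 = 0.1619 W/m².
HCFC-22: ΔF = 0.00021 × (186 − 2) = 0.00021 × 184 = 0.0386 W/m².
Total ΔF = 4.8293 + 0.1619 + 0.0386 = 5.0298 W/m².
ΔT = λ ΔF = 0.58 × 5.03 = 2.9174 K.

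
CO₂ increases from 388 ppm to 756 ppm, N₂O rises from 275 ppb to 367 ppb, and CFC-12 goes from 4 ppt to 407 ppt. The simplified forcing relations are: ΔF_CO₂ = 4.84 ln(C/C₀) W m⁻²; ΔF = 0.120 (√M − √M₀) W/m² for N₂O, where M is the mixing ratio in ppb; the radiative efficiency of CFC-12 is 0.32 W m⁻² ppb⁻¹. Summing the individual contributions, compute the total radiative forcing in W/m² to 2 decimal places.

CO₂: 4.84 × ln(756/388) = 4.84 × ln(1.94845) = 4.84 × 0.66703 = 3.2284 W/m².
N₂O: 0.120 × (√367 − √275) = 0.120 × (19.1572 − 16.5831) = 0.120 × 2.5741 = 0.3089 W/m².
CFC-12: Δ = 407 − 4 = 403 ppt = 0.403 ppb; ΔF = 0.32 × 0.403 = 0.1290 W/m².
Total ΔF = 3.2284 + 0.3089 + 0.1290 = 3.6663 W/m².

ΔF = 3.67 W/m²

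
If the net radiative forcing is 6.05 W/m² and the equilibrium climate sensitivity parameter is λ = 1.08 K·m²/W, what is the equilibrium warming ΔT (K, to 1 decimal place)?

ΔT = 6.5 K

ΔT = λ ΔF = 1.08 × 6.05 = 6.5340 K.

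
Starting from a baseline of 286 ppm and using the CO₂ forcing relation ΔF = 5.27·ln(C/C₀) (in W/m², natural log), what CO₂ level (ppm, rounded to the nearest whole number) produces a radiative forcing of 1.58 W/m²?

Set 5.27 ln(C/286) = 1.58, so ln(C/286) = 1.58/5.27 = 0.29981.
Then C/286 = e^0.29981 = 1.34960, giving C = 286 × 1.34960 = 385.99 ppm.

C ≈ 386 ppm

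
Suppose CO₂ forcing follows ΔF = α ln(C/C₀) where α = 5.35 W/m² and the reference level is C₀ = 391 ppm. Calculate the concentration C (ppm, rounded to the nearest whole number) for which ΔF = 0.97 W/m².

Set 5.35 ln(C/391) = 0.97, so ln(C/391) = 0.97/5.35 = 0.18131.
Then C/391 = e^0.18131 = 1.19879, giving C = 391 × 1.19879 = 468.73 ppm.

C ≈ 469 ppm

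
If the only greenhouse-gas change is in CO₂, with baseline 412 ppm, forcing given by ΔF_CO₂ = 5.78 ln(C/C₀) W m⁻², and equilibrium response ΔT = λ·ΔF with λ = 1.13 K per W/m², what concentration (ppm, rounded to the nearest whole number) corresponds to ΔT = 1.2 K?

Required forcing: ΔF = ΔT/λ = 1.2/1.13 = 1.0619 W/m².
Then ln(C/412) = ΔF/5.78 = 1.0619/5.78 = 0.18372.
So C = 412 × e^0.18372 = 412 × 1.20168 = 495.09 ppm.

C ≈ 495 ppm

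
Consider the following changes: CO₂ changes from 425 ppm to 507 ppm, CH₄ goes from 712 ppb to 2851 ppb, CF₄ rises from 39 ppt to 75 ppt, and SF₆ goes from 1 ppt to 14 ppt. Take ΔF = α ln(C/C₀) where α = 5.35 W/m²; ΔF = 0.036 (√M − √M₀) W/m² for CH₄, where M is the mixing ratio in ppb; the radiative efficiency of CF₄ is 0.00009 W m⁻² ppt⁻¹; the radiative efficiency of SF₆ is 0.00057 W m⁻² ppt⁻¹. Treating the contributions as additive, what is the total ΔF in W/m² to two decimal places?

CO₂: 5.35 × ln(507/425) = 5.35 × ln(1.19294) = 5.35 × 0.17642 = 0.9438 W/m².
CH₄: 0.036 × (√2851 − √712) = 0.036 × (53.3948 − 26.6833) = 0.036 × 26.7115 = 0.9616 W/m².
CF₄: ΔF = 0.00009 × (75 − 39) = 0.00009 × 36 = 0.0032 W/m².
SF₆: ΔF = 0.00057 × (14 − 1) = 0.00057 × 13 = 0.0074 W/m².
Total ΔF = 0.9438 + 0.9616 + 0.0032 + 0.0074 = 1.9160 W/m².

ΔF = 1.92 W/m²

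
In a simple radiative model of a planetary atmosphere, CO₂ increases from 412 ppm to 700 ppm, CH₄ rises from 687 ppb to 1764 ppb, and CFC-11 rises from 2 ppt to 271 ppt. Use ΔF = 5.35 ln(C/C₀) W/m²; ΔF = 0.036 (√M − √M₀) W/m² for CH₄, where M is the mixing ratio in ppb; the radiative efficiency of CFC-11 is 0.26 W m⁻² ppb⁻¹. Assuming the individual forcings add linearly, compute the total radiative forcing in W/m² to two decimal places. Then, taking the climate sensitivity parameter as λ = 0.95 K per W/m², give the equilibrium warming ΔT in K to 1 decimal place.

CO₂: 5.35 × ln(700/412) = 5.35 × ln(1.69903) = 5.35 × 0.53006 = 2.8358 W/m².
CH₄: 0.036 × (√1764 − √687) = 0.036 × (42.0000 − 26.2107) = 0.036 × 15.7893 = 0.5684 W/m².
CFC-11: Δ = 271 − 2 = 269 ppt = 0.269 ppb; ΔF = 0.26 × 0.269 = 0.0699 W/m².
Total ΔF = 2.8358 + 0.5684 + 0.0699 = 3.4741 W/m².
ΔT = λ ΔF = 0.95 × 3.47 = 3.2965 K.

ΔF = 3.47 W/m²; ΔT = 3.3 K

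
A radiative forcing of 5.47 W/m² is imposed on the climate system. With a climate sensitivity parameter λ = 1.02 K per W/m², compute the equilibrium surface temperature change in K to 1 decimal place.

ΔT = λ ΔF = 1.02 × 5.47 = 5.5794 K.

ΔT = 5.6 K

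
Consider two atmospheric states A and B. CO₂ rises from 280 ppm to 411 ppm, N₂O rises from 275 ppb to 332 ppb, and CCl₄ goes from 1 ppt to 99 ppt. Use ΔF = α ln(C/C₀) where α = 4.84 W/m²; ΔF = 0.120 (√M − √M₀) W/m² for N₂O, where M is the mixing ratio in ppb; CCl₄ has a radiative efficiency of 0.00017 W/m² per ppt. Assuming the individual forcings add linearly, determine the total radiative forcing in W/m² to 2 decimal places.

CO₂: 4.84 × ln(411/280) = 4.84 × ln(1.46786) = 4.84 × 0.38381 = 1.8576 W/m².
N₂O: 0.120 × (√332 − √275) = 0.120 × (18.2209 − 16.5831) = 0.120 × 1.6378 = 0.1965 W/m².
CCl₄: ΔF = 0.00017 × (99 − 1) = 0.00017 × 98 = 0.0167 W/m².
Total ΔF = 1.8576 + 0.1965 + 0.0167 = 2.0708 W/m².

ΔF = 2.07 W/m²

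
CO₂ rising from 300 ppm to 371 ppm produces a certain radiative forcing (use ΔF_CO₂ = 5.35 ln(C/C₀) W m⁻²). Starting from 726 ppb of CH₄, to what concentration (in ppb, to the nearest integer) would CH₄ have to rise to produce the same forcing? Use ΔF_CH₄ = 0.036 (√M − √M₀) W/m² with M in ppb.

M ≈ 3424 ppb

CO₂ forcing: 5.35 × ln(371/300) = 5.35 × 0.212420 = 1.13645 W/m².
Set 0.036(√M − √726) = 1.13645: √M = 1.13645/0.036 + √726 = 31.5681 + 26.9444 = 58.5125.
M = (58.5125)² = 3423.71 ppb.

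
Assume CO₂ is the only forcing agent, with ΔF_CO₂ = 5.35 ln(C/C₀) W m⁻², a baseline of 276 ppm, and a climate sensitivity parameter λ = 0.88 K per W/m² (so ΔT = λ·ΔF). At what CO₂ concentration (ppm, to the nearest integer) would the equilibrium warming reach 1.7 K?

Required forcing: ΔF = ΔT/λ = 1.7/0.88 = 1.9318 W/m².
Then ln(C/276) = ΔF/5.35 = 1.9318/5.35 = 0.36108.
So C = 276 × e^0.36108 = 276 × 1.43488 = 396.03 ppm.

C ≈ 396 ppm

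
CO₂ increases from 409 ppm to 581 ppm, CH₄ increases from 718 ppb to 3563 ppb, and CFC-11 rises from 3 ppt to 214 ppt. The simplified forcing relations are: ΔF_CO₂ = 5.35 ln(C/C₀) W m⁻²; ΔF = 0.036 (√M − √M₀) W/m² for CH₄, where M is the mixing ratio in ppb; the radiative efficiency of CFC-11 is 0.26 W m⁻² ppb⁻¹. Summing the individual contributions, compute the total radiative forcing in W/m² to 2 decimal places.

ΔF = 3.12 W/m²

CO₂: 5.35 × ln(581/409) = 5.35 × ln(1.42054) = 5.35 × 0.35104 = 1.8781 W/m².
CH₄: 0.036 × (√3563 − √718) = 0.036 × (59.6909 − 26.7955) = 0.036 × 32.8954 = 1.1842 W/m².
CFC-11: Δ = 214 − 3 = 211 ppt = 0.211 ppb; ΔF = 0.26 × 0.211 = 0.0549 W/m².
Total ΔF = 1.8781 + 1.1842 + 0.0549 = 3.1172 W/m².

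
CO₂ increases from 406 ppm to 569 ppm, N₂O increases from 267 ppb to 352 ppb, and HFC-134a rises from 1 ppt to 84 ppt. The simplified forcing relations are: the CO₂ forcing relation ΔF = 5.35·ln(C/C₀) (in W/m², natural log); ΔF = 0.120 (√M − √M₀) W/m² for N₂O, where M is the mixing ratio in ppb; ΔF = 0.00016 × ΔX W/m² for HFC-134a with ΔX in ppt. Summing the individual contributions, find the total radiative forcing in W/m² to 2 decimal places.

ΔF = 2.11 W/m²

CO₂: 5.35 × ln(569/406) = 5.35 × ln(1.40148) = 5.35 × 0.33753 = 1.8058 W/m².
N₂O: 0.120 × (√352 − √267) = 0.120 × (18.7617 − 16.3401) = 0.120 × 2.4216 = 0.2906 W/m².
HFC-134a: ΔF = 0.00016 × (84 − 1) = 0.00016 × 83 = 0.0133 W/m².
Total ΔF = 1.8058 + 0.2906 + 0.0133 = 2.1097 W/m².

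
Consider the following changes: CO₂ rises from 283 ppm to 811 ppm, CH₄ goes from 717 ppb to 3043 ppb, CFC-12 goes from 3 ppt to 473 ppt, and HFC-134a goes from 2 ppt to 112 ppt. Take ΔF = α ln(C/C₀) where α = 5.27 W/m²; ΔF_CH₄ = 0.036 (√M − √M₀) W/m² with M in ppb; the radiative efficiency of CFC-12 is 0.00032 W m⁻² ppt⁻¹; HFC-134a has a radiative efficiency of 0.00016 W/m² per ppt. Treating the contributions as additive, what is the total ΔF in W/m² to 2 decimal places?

CO₂: 5.27 × ln(811/283) = 5.27 × ln(2.86572) = 5.27 × 1.05282 = 5.5484 W/m².
CH₄: 0.036 × (√3043 − √717) = 0.036 × (55.1634 − 26.7769) = 0.036 × 28.3865 = 1.0219 W/m².
CFC-12: ΔF = 0.00032 × (473 − 3) = 0.00032 × 470 = 0.1504 W/m².
HFC-134a: ΔF = 0.00016 × (112 − 2) = 0.00016 × 110 = 0.0176 W/m².
Total ΔF = 5.5484 + 1.0219 + 0.1504 + 0.0176 = 6.7383 W/m².

ΔF = 6.74 W/m²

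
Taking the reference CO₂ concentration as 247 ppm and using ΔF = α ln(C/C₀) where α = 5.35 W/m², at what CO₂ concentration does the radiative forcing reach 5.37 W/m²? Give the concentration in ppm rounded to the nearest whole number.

C ≈ 674 ppm

Set 5.35 ln(C/247) = 5.37, so ln(C/247) = 5.37/5.35 = 1.00374.
Then C/247 = e^1.00374 = 2.72847, giving C = 247 × 2.72847 = 673.93 ppm.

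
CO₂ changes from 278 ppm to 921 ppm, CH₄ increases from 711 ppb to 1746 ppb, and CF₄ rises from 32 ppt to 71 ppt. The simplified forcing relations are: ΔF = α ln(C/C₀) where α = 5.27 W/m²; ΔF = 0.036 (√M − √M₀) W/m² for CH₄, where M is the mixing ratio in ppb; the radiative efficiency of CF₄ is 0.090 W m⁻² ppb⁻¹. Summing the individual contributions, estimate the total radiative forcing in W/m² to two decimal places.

ΔF = 6.86 W/m²

CO₂: 5.27 × ln(921/278) = 5.27 × ln(3.31295) = 5.27 × 1.19784 = 6.3126 W/m².
CH₄: 0.036 × (√1746 − √711) = 0.036 × (41.7852 − 26.6646) = 0.036 × 15.1206 = 0.5443 W/m².
CF₄: Δ = 71 − 32 = 39 ppt = 0.039 ppb; ΔF = 0.090 × 0.039 = 0.0035 W/m².
Total ΔF = 6.3126 + 0.5443 + 0.0035 = 6.8604 W/m².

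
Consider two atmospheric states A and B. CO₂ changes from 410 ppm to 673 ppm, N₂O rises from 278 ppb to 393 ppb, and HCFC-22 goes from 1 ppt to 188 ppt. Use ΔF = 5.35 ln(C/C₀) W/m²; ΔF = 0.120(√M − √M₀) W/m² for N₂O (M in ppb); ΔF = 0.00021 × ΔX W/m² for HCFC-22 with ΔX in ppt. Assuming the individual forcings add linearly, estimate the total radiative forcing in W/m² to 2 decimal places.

CO₂: 5.35 × ln(673/410) = 5.35 × ln(1.64146) = 5.35 × 0.49559 = 2.6514 W/m².
N₂O: 0.120 × (√393 − √278) = 0.120 × (19.8242 − 16.6733) = 0.120 × 3.1509 = 0.3781 W/m².
HCFC-22: ΔF = 0.00021 × (188 − 1) = 0.00021 × 187 = 0.0393 W/m².
Total ΔF = 2.6514 + 0.3781 + 0.0393 = 3.0688 W/m².

ΔF = 3.07 W/m²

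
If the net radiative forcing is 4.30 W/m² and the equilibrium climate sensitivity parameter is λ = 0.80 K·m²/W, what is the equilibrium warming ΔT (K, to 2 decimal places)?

ΔT = 3.44 K

ΔT = λ ΔF = 0.80 × 4.30 = 3.4400 K.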